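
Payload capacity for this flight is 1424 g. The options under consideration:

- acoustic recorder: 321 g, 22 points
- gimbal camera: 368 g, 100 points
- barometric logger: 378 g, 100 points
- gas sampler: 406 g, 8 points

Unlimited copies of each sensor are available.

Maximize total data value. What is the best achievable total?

300

Ranking by ratio (data value/g): gimbal camera 0.27, barometric logger 0.26, acoustic recorder 0.07.
Taking 3×gimbal camera: 1104 g used, 300 in data value.
Nothing else within 1424 g beats 300.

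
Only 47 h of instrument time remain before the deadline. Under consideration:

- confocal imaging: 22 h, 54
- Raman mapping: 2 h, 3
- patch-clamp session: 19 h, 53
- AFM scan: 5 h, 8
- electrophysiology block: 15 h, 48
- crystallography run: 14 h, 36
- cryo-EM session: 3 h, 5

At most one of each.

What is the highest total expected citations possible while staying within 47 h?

118

Greedy by ratio would take Raman mapping + patch-clamp session + AFM scan + electrophysiology block + cryo-EM session: 44 h used, total 117.
Dropping patch-clamp session frees 19 h; slotting in confocal imaging (22 h) lifts the total to 118 at 47 h.
The closest alternative, Raman mapping + patch-clamp session + AFM scan + electrophysiology block + cryo-EM session, reaches only 117.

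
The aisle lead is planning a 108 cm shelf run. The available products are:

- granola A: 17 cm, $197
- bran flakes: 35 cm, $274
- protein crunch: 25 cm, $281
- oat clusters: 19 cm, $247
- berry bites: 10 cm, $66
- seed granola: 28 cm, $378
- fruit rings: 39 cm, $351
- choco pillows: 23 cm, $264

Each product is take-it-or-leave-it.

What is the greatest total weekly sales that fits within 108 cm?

Filling by ratio: granola A + oat clusters + berry bites + seed granola + choco pillows for 1152, with 11 cm left unused.
Dropping granola A frees 17 cm; slotting in protein crunch (25 cm) lifts the total to 1236 at 105 cm.
Nothing else within 108 cm beats 1236.

1236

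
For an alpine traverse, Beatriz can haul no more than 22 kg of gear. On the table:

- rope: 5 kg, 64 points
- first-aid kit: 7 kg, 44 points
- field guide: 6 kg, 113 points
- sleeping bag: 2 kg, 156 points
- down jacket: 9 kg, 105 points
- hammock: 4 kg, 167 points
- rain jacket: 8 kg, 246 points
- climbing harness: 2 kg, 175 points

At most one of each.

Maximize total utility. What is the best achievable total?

857

The ratio ordering already packs tightly: field guide + sleeping bag + hammock + rain jacket + climbing harness, 22 kg, 857.
Next best is rope + sleeping bag + hammock + rain jacket + climbing harness at 808 (21 kg) — short by 49.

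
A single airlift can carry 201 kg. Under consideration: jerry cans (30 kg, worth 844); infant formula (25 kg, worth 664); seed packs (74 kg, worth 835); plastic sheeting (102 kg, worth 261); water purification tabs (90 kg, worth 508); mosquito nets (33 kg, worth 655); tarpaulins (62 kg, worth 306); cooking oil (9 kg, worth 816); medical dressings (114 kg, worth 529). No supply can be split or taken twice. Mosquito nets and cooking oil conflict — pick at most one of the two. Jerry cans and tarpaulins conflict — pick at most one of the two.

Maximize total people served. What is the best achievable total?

Jerry cans + infant formula + seed packs + cooking oil uses 138 of the 201 kg and totals 3159.
Runner-up jerry cans + infant formula + seed packs + mosquito nets tops out at 2998.

3159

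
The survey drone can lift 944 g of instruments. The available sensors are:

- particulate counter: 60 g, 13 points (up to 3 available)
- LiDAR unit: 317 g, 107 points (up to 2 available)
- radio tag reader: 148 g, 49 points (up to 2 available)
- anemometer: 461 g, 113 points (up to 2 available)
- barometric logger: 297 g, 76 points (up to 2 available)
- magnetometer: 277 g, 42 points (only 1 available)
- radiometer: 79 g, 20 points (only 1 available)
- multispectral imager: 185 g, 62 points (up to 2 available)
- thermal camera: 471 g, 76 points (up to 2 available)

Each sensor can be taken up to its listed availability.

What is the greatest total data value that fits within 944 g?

Taking the top-ratio sensors first gives 2×LiDAR unit + radiometer + multispectral imager for 296 (898 g).
Replace radiometer and multispectral imager with 2×radio tag reader: the trade gains 16 net, giving 312 at 930 g.
No other feasible combination exceeds 312.

312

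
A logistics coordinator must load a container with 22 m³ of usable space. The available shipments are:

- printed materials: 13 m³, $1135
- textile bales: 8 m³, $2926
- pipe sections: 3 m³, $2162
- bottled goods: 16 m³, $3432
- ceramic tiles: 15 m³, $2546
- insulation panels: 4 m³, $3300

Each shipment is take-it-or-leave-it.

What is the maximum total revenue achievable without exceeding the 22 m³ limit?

8388

Textile bales + pipe sections + insulation panels uses 15 of the 22 m³ and totals 8388.
The closest alternative, pipe sections + ceramic tiles + insulation panels, reaches only 8008.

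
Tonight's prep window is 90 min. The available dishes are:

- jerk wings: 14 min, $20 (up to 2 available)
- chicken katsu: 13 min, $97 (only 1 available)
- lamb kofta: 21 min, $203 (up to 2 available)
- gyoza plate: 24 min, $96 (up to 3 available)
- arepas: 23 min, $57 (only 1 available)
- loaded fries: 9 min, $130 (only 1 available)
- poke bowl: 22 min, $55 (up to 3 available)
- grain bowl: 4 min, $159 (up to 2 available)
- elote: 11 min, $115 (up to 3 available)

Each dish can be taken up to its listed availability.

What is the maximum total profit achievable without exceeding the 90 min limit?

1093

Chicken katsu + lamb kofta + loaded fries + 2×grain bowl + 3×elote uses 84 of the 90 min and totals 1093.
Nothing else within 90 min beats 1093.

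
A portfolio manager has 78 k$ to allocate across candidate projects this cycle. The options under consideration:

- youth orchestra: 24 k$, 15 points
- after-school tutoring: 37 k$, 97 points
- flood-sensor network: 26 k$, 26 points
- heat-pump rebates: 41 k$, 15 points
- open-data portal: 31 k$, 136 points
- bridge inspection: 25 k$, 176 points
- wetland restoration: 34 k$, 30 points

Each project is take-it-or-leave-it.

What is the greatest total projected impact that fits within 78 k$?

312

Open-data portal + bridge inspection uses 56 of the 78 k$ and totals 312.
Every other selection either busts 78 k$ or fails to beat 312.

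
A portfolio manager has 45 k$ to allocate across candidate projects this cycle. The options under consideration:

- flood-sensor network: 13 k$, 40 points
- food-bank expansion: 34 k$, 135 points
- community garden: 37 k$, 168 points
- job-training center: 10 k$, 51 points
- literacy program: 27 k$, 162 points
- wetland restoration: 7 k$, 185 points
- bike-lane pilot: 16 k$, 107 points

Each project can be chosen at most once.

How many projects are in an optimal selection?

The maximum projected impact within 45 k$ is 398.
job-training center + literacy program + wetland restoration hits 398 at 44 k$.
All optima have 3 projects.

3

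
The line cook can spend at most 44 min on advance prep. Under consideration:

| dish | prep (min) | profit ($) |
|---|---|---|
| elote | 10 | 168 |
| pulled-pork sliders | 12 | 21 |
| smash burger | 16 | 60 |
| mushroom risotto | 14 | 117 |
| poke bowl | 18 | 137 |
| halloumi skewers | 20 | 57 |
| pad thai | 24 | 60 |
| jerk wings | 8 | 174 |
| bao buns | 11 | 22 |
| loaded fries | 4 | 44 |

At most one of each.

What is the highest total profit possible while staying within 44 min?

523

Density check — jerk wings 21.75, elote 16.80, loaded fries 11.00 are the best per min.
Greedy by ratio would take elote + mushroom risotto + jerk wings + loaded fries: 36 min used, total 503.
Dropping mushroom risotto frees 14 min; slotting in poke bowl (18 min) lifts the total to 523 at 40 min.
Nothing else within 44 min beats 523.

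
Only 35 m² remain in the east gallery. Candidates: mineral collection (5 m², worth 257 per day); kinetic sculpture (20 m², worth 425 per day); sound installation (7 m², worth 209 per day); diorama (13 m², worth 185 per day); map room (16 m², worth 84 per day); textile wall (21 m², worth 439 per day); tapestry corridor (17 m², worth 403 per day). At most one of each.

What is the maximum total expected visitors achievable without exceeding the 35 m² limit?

The ratio heuristic lands on mineral collection + sound installation + tapestry corridor (869) but leaves 6 m² idle.
Replace tapestry corridor with textile wall: the trade gains 36 net, giving 905 at 33 m².

905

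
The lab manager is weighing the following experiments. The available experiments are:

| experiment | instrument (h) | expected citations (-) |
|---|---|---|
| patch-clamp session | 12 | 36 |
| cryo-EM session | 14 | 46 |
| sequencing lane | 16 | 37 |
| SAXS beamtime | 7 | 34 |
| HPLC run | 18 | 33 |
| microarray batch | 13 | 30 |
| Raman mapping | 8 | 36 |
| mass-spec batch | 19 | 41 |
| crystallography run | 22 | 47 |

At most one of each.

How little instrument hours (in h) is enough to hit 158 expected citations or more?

51

Look for the lowest-instrument combination reaching 158.
cryo-EM session + SAXS beamtime + Raman mapping + crystallography run reaches 163 using 51 h.
No combination under 51 h hits 158.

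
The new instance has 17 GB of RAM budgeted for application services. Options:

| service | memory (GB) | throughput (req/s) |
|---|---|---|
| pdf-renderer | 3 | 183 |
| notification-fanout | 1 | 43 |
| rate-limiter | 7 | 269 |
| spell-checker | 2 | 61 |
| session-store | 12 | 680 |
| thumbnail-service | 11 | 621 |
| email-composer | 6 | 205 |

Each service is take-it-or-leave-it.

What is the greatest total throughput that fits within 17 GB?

A density-first pass picks pdf-renderer + notification-fanout + session-store — 906 at 16 GB.
Dropping notification-fanout frees 1 GB; slotting in spell-checker (2 GB) lifts the total to 924 at 17 GB.
No other feasible combination exceeds 924.

924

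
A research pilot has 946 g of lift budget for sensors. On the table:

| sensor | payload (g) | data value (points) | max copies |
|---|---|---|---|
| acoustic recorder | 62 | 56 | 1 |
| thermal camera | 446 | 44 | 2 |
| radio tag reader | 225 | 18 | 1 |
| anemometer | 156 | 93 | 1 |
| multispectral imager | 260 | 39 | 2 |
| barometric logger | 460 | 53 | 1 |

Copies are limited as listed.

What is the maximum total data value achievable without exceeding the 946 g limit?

The ratio heuristic lands on acoustic recorder + anemometer + 2×multispectral imager (227) but leaves 208 g idle.
Dropping multispectral imager frees 260 g; slotting in barometric logger (460 g) lifts the total to 241 at 938 g.

241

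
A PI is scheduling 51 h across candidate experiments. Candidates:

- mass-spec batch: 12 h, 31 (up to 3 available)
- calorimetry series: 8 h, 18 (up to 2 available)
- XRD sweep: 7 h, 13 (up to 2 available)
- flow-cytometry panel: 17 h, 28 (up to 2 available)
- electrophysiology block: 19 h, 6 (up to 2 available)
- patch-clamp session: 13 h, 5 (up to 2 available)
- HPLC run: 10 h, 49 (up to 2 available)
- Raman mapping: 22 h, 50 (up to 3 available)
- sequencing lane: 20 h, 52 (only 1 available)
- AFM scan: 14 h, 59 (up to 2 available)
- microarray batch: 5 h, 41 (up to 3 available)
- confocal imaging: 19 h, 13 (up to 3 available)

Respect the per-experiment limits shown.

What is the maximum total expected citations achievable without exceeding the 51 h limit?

280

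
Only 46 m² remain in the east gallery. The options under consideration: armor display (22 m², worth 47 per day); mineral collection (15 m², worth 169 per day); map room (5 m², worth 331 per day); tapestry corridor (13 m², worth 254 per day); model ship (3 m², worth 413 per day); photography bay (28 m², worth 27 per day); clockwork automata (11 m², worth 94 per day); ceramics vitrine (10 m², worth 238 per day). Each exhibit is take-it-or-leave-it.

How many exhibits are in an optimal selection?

The maximum expected visitors within 46 m² is 1405.
One optimal bundle: mineral collection + map room + tapestry corridor + model ship + ceramics vitrine (46 m²).
Every optimal selection uses 5 exhibits.

5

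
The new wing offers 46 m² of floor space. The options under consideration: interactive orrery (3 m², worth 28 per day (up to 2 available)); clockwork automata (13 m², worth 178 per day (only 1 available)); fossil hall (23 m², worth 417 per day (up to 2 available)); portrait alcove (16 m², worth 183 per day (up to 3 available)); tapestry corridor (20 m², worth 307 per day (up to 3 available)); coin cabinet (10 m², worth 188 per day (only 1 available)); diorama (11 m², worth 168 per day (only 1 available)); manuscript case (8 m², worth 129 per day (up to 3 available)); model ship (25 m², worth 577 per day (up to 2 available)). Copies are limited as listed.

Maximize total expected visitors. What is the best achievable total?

933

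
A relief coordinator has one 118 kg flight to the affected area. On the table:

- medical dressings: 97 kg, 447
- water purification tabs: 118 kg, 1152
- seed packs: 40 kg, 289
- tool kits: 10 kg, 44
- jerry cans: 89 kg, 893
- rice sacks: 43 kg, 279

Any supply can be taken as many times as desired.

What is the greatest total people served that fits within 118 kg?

1152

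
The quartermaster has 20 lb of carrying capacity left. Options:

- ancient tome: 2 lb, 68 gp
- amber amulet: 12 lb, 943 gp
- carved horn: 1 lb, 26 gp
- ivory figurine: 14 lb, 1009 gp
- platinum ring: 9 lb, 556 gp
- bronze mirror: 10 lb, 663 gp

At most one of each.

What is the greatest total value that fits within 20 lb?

The ratio heuristic lands on ancient tome + amber amulet + carved horn (1037) but leaves 5 lb idle.
Dropping ancient tome and amber amulet frees 14 lb; slotting in platinum ring + bronze mirror (19 lb) lifts the total to 1245 at 20 lb.
Runner-up platinum ring + bronze mirror tops out at 1219.

1245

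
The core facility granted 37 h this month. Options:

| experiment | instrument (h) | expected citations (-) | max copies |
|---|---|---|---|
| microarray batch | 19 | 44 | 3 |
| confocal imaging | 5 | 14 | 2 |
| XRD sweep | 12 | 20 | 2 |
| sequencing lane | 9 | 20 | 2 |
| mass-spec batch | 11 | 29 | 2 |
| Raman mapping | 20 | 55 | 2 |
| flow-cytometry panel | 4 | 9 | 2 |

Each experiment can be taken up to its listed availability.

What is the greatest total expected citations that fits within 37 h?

Taking the top-ratio experiments first gives 2×confocal imaging + Raman mapping + flow-cytometry panel for 92 (34 h).
Dropping confocal imaging and flow-cytometry panel frees 9 h; slotting in mass-spec batch (11 h) lifts the total to 98 at 36 h.
Every other selection either busts 37 h or exceeds an availability limit or fails to beat 98.

98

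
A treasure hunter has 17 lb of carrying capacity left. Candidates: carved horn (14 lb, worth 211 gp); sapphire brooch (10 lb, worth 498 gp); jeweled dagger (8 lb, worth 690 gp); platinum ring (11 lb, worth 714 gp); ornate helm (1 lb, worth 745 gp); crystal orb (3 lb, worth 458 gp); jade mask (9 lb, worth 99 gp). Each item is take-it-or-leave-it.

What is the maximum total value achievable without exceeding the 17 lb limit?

1917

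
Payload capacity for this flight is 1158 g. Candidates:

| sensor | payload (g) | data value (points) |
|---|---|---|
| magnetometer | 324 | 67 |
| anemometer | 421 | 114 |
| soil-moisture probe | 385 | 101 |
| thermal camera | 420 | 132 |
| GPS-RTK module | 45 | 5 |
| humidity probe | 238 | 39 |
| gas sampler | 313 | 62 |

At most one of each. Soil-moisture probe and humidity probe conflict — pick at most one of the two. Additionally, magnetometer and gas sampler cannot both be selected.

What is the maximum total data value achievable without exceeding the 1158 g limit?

308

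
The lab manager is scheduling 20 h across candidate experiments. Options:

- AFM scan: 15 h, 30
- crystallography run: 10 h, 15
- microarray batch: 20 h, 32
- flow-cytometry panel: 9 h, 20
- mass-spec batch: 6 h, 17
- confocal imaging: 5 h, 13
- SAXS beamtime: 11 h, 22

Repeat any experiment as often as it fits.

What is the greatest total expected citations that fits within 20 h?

Density check — mass-spec batch 2.83, confocal imaging 2.60, flow-cytometry panel 2.22, AFM scan 2.00 are the best per h.
Taking the top-ratio experiments first gives 3×mass-spec batch for 51 (18 h).
Dropping 3×mass-spec batch frees 18 h; slotting in 4×confocal imaging (20 h) lifts the total to 52 at 20 h.

52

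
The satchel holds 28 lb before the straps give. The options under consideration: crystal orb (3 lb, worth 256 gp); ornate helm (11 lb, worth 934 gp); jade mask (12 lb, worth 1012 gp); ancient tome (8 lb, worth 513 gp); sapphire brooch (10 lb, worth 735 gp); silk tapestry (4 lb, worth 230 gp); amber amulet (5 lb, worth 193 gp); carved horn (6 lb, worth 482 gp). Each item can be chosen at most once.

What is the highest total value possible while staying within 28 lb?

2229

A density-first pass picks crystal orb + ornate helm + jade mask — 2202 at 26 lb.
Replace crystal orb and ornate helm with sapphire brooch + carved horn: the trade gains 27 net, giving 2229 at 28 lb.
No other feasible combination exceeds 2229.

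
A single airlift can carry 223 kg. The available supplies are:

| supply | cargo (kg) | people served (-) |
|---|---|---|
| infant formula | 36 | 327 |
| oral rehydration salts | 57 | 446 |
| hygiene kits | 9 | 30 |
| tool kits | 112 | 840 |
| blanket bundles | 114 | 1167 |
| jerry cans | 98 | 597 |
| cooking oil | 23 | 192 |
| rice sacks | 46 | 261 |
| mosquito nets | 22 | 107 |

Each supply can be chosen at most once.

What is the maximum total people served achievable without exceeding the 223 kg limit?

The ratio heuristic lands on infant formula + blanket bundles + cooking oil + rice sacks (1947) but leaves 4 kg idle.
Dropping cooking oil and rice sacks frees 69 kg; slotting in oral rehydration salts + hygiene kits (66 kg) lifts the total to 1970 at 216 kg.
Runner-up infant formula + blanket bundles + cooking oil + rice sacks tops out at 1947.

1970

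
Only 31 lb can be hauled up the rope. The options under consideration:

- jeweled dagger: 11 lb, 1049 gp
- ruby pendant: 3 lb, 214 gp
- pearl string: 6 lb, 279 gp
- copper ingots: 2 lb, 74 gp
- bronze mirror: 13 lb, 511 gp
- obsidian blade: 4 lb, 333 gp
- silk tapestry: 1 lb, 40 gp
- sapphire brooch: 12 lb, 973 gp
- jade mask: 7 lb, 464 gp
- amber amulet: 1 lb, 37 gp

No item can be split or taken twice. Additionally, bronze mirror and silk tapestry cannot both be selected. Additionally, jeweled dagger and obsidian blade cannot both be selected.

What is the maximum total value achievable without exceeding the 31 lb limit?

2526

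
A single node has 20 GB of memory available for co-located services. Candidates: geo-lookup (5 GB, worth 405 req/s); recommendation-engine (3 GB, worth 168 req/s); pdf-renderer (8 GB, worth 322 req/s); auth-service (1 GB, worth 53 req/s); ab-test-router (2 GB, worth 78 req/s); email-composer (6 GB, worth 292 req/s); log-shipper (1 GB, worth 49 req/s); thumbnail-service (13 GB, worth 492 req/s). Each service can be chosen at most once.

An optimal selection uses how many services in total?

6

Best achievable throughput is 1075.
For example geo-lookup + recommendation-engine + pdf-renderer + auth-service + ab-test-router + log-shipper achieves it, using 20 GB.
Any selection reaching 1075 contains exactly 6 services.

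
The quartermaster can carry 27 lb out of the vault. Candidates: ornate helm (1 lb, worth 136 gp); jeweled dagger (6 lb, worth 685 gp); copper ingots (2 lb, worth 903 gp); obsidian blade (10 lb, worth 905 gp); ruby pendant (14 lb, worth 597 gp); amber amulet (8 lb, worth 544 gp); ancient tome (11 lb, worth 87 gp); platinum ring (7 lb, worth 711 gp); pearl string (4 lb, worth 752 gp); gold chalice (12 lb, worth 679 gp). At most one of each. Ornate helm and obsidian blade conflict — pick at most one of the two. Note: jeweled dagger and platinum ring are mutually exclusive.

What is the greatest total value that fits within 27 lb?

Density check — copper ingots 451.50, pearl string 188.00, ornate helm 136.00, jeweled dagger 114.17 are the best per lb.
Best packing: copper ingots + obsidian blade + platinum ring + pearl string — 23 lb, 3271 total.
The closest alternative, jeweled dagger + copper ingots + obsidian blade + pearl string, reaches only 3245.

3271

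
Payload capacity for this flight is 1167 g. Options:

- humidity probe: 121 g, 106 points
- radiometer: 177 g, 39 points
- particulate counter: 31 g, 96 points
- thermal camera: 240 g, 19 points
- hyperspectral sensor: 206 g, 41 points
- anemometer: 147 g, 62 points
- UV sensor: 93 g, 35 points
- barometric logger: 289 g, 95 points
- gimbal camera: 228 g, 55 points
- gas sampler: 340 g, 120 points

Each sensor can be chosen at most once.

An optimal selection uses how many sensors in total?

6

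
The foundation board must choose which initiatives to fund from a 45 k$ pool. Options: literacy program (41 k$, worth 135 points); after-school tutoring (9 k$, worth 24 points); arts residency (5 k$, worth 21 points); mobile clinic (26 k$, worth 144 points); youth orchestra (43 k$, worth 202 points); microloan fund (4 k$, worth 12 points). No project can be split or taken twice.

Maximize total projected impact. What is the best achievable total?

202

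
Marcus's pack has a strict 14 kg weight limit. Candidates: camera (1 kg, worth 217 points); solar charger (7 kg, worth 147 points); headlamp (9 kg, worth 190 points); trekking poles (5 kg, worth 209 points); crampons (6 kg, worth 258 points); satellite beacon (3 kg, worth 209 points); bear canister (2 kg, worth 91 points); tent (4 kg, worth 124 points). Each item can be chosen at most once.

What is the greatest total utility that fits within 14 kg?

808

Taking the top-ratio items first gives camera + crampons + satellite beacon + bear canister for 775 (12 kg).
Dropping bear canister frees 2 kg; slotting in tent (4 kg) lifts the total to 808 at 14 kg.
No other feasible combination exceeds 808.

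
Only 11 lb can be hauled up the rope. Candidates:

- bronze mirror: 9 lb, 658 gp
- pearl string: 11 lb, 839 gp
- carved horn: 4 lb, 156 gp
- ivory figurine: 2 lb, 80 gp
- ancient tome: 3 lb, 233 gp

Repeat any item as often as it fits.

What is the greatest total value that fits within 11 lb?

839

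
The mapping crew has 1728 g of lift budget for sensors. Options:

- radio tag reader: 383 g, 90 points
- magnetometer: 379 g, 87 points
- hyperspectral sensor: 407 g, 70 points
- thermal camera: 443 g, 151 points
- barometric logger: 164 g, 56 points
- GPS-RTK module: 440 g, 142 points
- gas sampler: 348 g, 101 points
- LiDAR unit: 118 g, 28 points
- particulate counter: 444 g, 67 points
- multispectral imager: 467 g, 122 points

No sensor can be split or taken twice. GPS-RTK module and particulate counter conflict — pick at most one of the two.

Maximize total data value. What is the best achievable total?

A density-first pass picks thermal camera + barometric logger + GPS-RTK module + gas sampler + LiDAR unit — 478 at 1513 g.
The 282 g tied up in barometric logger and LiDAR unit is better spent on multispectral imager — total rises to 516 (1698 g).
The spare 30 g is too small for any remaining sensor, and no feasible exchange beats 516.

516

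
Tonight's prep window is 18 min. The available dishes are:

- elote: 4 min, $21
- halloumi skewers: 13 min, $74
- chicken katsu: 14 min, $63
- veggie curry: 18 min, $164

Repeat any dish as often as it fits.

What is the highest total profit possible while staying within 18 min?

Ranking by ratio (profit/min): veggie curry 9.11, halloumi skewers 5.69, elote 5.25, chicken katsu 4.50.
Taking veggie curry: 18 min used, 164 in profit.

164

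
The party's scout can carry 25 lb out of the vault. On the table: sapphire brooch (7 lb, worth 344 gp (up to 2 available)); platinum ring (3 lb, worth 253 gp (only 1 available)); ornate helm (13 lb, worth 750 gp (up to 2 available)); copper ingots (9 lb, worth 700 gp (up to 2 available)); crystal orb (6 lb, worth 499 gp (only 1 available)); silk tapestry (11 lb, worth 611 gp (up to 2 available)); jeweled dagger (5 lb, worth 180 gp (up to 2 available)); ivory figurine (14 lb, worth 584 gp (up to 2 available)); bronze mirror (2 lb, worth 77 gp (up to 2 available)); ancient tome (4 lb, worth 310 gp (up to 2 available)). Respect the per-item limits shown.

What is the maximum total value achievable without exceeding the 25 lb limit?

Filling by ratio: platinum ring + copper ingots + crystal orb + bronze mirror + ancient tome for 1839, with 1 lb left unused.
Dropping crystal orb and bronze mirror frees 8 lb; slotting in copper ingots (9 lb) lifts the total to 1963 at 25 lb.

1963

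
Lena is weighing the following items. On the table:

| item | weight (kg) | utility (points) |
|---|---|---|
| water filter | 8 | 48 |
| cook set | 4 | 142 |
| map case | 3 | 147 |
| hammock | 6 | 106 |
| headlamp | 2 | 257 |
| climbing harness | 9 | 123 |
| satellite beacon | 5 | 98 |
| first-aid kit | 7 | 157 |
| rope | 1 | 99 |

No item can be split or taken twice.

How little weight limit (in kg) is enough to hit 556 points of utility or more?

Need the lightest bundle worth ≥ 556.
Taking cook set + map case + headlamp + rope gives 645 (≥ 556) for 10 kg.
Any bundle with less than 10 kg falls short of 556.

10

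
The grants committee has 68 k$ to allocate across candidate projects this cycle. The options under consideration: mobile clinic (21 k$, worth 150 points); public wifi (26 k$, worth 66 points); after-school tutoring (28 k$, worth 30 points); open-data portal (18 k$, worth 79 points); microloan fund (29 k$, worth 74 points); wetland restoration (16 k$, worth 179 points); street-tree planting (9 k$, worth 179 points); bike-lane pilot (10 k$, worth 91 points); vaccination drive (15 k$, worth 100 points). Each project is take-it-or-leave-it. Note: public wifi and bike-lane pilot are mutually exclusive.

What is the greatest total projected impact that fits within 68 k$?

The ratio heuristic lands on mobile clinic + wetland restoration + street-tree planting + bike-lane pilot (599) but leaves 12 k$ idle.
Replace mobile clinic with open-data portal + vaccination drive: the trade gains 29 net, giving 628 at 68 k$.
That's the maximum — no feasible swap from here does better than 628.

628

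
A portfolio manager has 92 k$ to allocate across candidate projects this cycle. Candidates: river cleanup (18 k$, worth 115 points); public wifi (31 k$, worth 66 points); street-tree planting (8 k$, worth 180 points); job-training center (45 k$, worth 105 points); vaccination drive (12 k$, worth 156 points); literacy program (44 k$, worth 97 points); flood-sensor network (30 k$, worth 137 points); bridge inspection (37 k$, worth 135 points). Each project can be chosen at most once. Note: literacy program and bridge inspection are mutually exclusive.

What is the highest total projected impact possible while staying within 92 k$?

Taking the top-ratio projects first gives river cleanup + street-tree planting + vaccination drive + flood-sensor network for 588 (68 k$).
Replace river cleanup with bridge inspection: the trade gains 20 net, giving 608 at 87 k$.
That's the maximum — no feasible swap from here does better than 608.

608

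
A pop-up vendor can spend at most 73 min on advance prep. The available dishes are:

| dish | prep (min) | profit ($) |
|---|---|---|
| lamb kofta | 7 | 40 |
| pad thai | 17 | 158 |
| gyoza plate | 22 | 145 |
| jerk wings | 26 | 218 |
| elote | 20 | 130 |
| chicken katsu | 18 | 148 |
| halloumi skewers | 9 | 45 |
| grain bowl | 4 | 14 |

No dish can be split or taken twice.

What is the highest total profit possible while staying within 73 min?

Best packing: lamb kofta + pad thai + jerk wings + chicken katsu + grain bowl — 72 min, 578 total.

578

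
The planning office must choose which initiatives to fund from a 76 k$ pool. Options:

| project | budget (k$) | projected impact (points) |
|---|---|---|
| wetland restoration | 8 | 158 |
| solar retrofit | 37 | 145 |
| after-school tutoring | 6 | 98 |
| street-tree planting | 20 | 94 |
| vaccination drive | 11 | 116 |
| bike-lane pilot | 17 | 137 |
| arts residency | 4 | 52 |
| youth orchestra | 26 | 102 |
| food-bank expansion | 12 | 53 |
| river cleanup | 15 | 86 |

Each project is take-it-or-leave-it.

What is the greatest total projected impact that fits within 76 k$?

700

Density check — wetland restoration 19.75, after-school tutoring 16.33, arts residency 13.00 are the best per k$.
Taking wetland restoration + after-school tutoring + vaccination drive + bike-lane pilot + arts residency + food-bank expansion + river cleanup: 73 k$ used, 700 in projected impact.
No other feasible combination exceeds 700.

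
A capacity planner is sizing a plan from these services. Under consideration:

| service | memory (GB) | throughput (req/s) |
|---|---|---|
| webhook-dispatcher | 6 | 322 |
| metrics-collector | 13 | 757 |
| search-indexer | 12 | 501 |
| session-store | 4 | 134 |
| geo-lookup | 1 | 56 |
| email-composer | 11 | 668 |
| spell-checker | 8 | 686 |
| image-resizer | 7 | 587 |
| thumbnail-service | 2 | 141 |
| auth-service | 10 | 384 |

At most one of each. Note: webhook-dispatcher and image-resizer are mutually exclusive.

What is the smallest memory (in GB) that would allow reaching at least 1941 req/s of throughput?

Look for the lowest-memory combination reaching 1941.
Taking email-composer + spell-checker + image-resizer gives 1941 (≥ 1941) for 26 GB.
Below 26 GB the best achievable stays under 1941.

26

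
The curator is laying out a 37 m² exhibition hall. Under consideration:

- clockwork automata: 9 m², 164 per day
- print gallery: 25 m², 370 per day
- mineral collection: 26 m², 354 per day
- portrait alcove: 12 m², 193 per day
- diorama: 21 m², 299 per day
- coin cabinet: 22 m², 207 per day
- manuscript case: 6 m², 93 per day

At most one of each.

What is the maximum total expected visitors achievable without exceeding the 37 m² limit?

Ranking by ratio (expected visitors/m²): clockwork automata 18.22, portrait alcove 16.08, manuscript case 15.50, print gallery 14.80.
A density-first pass picks clockwork automata + portrait alcove + manuscript case — 450 at 27 m².
The 15 m² tied up in clockwork automata and manuscript case is better spent on print gallery — total rises to 563 (37 m²).
An exhaustive check of the 128 subsets confirms 563.

563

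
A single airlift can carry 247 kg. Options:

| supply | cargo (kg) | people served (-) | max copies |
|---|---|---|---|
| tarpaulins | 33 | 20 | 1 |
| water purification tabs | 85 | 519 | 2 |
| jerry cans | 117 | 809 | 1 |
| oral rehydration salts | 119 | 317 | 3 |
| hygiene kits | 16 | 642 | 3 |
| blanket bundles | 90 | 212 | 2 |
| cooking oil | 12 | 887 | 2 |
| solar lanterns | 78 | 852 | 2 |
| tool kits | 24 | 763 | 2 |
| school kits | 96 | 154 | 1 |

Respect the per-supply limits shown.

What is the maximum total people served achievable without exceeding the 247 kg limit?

By people served per kg: cooking oil 73.92, hygiene kits 40.12, tool kits 31.79, solar lanterns 10.92 lead.
Taking tarpaulins + 3×hygiene kits + 2×cooking oil + solar lanterns + 2×tool kits: 231 kg used, 6098 in people served.
Every other selection either busts 247 kg or exceeds an availability limit or fails to beat 6098.

6098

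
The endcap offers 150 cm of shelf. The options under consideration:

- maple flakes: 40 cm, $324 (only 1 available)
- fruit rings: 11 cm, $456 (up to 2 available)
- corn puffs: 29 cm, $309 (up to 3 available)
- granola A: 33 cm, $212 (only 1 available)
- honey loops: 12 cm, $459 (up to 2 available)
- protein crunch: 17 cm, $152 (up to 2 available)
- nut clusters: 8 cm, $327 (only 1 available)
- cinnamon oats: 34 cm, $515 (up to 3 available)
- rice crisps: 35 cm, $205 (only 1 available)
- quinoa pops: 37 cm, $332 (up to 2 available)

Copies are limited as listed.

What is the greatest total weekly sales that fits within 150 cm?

Greedy by ratio would take 2×fruit rings + 2×honey loops + protein crunch + nut clusters + 2×cinnamon oats: 139 cm used, total 3339.
The 25 cm tied up in protein crunch and nut clusters is better spent on cinnamon oats — total rises to 3375 (148 cm).
The spare 2 cm is too small for any remaining product, and no exchange beats 3375.

3375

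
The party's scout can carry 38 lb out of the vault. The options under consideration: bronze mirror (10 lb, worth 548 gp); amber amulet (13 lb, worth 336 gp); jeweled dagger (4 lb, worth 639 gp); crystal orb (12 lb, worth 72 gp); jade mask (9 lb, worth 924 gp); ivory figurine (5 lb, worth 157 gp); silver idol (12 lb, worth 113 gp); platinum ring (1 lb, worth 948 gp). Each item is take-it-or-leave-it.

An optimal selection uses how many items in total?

Best achievable value is 3395.
bronze mirror + amber amulet + jeweled dagger + jade mask + platinum ring hits 3395 at 37 lb.
Every optimal selection uses 5 items.

5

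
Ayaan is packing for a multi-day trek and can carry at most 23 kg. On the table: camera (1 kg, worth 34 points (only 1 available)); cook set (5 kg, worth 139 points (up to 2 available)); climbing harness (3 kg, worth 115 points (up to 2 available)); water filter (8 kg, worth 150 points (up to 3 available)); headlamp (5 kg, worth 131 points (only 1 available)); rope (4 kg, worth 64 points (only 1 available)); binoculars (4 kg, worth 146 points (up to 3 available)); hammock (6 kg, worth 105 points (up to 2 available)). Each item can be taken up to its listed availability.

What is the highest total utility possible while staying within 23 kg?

By utility per kg: climbing harness 38.33, binoculars 36.50, camera 34.00, cook set 27.80 lead.
Greedy by ratio would take camera + 2×climbing harness + rope + 3×binoculars: 23 kg used, total 766.
Dropping camera and rope frees 5 kg; slotting in cook set (5 kg) lifts the total to 807 at 23 kg.

807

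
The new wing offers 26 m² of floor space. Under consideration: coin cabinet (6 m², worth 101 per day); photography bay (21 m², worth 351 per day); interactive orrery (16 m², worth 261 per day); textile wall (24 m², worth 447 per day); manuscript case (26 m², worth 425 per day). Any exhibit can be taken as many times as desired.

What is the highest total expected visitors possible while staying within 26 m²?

Density check — textile wall 18.62, coin cabinet 16.83, photography bay 16.71, manuscript case 16.35 are the best per m².
Textile wall uses 24 of the 26 m² and totals 447.
Every other selection either busts 26 m² or fails to beat 447.

447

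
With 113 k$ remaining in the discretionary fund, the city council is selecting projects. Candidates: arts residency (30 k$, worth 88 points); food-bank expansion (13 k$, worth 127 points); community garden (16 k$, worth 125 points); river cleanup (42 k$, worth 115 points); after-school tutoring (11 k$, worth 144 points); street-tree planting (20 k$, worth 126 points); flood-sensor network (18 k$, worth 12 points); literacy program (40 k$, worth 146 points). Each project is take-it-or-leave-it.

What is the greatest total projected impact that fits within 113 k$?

668

Food-bank expansion + community garden + after-school tutoring + street-tree planting + literacy program uses 100 of the 113 k$ and totals 668.
Next best is food-bank expansion + community garden + river cleanup + after-school tutoring + street-tree planting at 637 (102 k$) — short by 31.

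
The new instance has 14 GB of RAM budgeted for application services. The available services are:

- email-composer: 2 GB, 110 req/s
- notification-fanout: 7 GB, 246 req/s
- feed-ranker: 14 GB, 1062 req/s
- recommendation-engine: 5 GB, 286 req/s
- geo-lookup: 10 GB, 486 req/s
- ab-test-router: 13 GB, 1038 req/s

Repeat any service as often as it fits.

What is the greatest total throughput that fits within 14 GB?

Filling by ratio: ab-test-router for 1038, with 1 GB left unused.
The 13 GB tied up in ab-test-router is better spent on feed-ranker — total rises to 1062 (14 GB).
Every other selection either busts 14 GB or fails to beat 1062.

1062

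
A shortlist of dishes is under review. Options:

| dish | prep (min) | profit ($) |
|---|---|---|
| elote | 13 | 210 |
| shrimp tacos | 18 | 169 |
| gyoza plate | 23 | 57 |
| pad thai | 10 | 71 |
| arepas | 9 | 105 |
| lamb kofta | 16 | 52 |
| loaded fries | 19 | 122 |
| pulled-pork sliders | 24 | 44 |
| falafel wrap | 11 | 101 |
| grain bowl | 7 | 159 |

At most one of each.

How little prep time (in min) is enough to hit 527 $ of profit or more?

Minimise min subject to total profit ≥ 527.
elote + shrimp tacos + grain bowl: 538 profit at 38 min.
Any bundle with less than 38 min falls short of 527.

38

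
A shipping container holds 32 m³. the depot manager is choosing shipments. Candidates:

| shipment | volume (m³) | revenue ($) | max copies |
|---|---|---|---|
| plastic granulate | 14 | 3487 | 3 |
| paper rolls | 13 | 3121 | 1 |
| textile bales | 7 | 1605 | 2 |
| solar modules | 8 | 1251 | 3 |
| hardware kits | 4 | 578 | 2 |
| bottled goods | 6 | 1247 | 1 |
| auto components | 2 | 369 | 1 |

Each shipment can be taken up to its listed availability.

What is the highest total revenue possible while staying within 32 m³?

Ranking by ratio (revenue/m³): plastic granulate 249.07, paper rolls 240.08, textile bales 229.29.
Filling by ratio: 2×plastic granulate + auto components for 7343, with 2 m³ left unused.
The 2 m³ tied up in auto components is better spent on hardware kits — total rises to 7552 (32 m³).
Every other selection either busts 32 m³ or exceeds an availability limit or fails to beat 7552.

7552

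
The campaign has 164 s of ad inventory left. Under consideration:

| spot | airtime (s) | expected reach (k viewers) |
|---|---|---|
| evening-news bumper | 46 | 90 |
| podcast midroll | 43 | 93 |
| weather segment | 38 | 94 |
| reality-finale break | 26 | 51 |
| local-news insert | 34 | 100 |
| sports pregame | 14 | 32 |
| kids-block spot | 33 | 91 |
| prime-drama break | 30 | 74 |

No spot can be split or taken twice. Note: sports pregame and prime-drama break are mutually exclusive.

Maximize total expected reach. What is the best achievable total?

Ranking by ratio (expected reach/s): local-news insert 2.94, kids-block spot 2.76, weather segment 2.47.
Taking podcast midroll + weather segment + local-news insert + sports pregame + kids-block spot: 162 s used, 410 in expected reach.
Weather segment + reality-finale break + local-news insert + kids-block spot + prime-drama break (161 s) also reaches 410 — a tie, but nothing goes higher.

410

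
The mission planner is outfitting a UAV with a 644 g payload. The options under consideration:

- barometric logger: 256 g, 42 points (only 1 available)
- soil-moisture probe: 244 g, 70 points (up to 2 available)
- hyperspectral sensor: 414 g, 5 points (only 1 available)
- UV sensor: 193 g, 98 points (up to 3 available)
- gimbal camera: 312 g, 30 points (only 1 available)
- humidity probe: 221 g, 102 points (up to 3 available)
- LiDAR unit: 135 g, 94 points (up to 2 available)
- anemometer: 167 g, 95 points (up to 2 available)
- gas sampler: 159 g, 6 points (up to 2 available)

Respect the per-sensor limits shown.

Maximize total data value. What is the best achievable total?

By data value per g: LiDAR unit 0.70, anemometer 0.57, UV sensor 0.51, humidity probe 0.46 lead.
Filling by ratio: 2×LiDAR unit + 2×anemometer for 378, with 40 g left unused.
Dropping anemometer frees 167 g; slotting in UV sensor (193 g) lifts the total to 381 at 630 g.
Every other selection either busts 644 g or exceeds an availability limit or fails to beat 381.

381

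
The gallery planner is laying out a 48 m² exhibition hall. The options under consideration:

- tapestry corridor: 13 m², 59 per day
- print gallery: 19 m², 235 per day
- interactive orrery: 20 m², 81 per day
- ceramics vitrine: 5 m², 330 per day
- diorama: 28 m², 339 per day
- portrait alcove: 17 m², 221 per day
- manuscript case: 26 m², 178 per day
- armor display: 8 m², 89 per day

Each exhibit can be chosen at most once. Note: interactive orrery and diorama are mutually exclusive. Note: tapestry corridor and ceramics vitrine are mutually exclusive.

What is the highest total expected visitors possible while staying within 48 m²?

Print gallery + ceramics vitrine + portrait alcove uses 41 of the 48 m² and totals 786.
Next best is ceramics vitrine + diorama + armor display at 758 (41 m²) — short by 28.

786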